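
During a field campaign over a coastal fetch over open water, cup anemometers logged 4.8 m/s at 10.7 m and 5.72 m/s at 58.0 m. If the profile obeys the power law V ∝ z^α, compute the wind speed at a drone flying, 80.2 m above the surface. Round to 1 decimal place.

5.9 m/s

First find α: α = ln(V₂/V₁)/ln(z₂/z₁) = ln(5.72/4.8)/ln(58.0/10.7) = 0.17535/1.69020 = 0.1037
Extrapolate from 58.0 m to 80.2 m: V₃ = 5.72 × (80.2/58.0)^0.1037 = 5.72 × 1.0342 = 5.9156 m/s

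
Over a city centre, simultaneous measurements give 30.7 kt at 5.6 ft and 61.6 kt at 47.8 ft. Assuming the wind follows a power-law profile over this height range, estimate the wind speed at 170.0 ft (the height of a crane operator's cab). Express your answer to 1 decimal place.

93.0 kt

First find α: α = ln(V₂/V₁)/ln(z₂/z₁) = ln(61.6/30.7)/ln(47.8/5.6) = 0.69640/2.14426 = 0.3248
Extrapolate from 47.8 ft to 170.0 ft: V₃ = 61.6 × (170.0/47.8)^0.3248 = 61.6 × 1.5099 = 93.0118 kt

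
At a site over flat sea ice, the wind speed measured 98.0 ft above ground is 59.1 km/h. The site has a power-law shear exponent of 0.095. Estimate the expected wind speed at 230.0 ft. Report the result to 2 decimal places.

64.09 km/h

Power-law profile: V₂ = V₁ · (z₂/z₁)^α
V₂ = 59.1 × (230.0/98.0)^0.095 = 59.1 × (2.3469)^0.095
    = 59.1 × 1.0844 = 64.0892 km/h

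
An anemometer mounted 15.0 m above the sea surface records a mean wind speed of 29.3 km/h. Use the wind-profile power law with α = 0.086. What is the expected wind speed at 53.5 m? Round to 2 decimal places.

32.69 km/h

Power-law profile: V₂ = V₁ · (z₂/z₁)^α
V₂ = 29.3 × (53.5/15.0)^0.086 = 29.3 × (3.5667)^0.086
    = 29.3 × 1.1156 = 32.6860 km/h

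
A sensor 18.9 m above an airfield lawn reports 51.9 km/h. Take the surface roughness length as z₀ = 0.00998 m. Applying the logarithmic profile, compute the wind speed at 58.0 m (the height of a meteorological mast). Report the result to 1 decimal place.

59.6 km/h

Log law: V(z) ∝ ln(z/z₀), so V₂/V₁ = ln(z₂/z₀) / ln(z₁/z₀).
ln(58.0/0.00998) = 8.6676, ln(18.9/0.00998) = 7.5463
V₂ = 51.9 × 8.6676/7.5463 = 51.9 × 1.1486 = 59.6116 km/h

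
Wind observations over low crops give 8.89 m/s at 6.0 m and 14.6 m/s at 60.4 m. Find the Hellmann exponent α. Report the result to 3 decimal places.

α ≈ 0.215

Power law: V₂/V₁ = (z₂/z₁)^α ⇒ α = ln(V₂/V₁) / ln(z₂/z₁)
α = ln(14.6/8.89) / ln(60.4/6.0) = ln(1.6423) / ln(10.0667)
  = 0.49609 / 2.30923 = 0.21483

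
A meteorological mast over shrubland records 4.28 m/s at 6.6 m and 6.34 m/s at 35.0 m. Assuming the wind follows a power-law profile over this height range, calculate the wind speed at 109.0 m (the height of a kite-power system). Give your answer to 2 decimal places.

First find α: α = ln(V₂/V₁)/ln(z₂/z₁) = ln(6.34/4.28)/ln(35.0/6.6) = 0.39293/1.66828 = 0.2355
Extrapolate from 35.0 m to 109.0 m: V₃ = 6.34 × (109.0/35.0)^0.2355 = 6.34 × 1.3068 = 8.2849 m/s

8.28 m/s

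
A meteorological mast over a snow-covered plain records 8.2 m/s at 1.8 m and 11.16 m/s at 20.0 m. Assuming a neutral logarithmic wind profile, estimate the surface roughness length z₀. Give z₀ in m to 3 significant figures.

z₀ ≈ 0.00228 m

Log law: V(z) ∝ ln(z/z₀). With r = V₁/V₂ = 8.2/11.16 = 0.73477,
r · ln(z₂/z₀) = ln(z₁/z₀) ⇒ ln z₀ = (ln z₁ − r·ln z₂)/(1 − r)
ln z₀ = (0.58779 − 0.73477×2.99573) / 0.26523 = -6.0829
z₀ = exp(-6.0829) = 0.002282 m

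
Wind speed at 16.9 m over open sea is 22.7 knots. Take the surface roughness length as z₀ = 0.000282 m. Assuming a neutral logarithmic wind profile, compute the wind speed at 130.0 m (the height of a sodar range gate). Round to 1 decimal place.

Log law: V(z) ∝ ln(z/z₀), so V₂/V₁ = ln(z₂/z₀) / ln(z₁/z₀).
ln(130.0/0.000282) = 13.0411, ln(16.9/0.000282) = 11.0009
V₂ = 22.7 × 13.0411/11.0009 = 22.7 × 1.1855 = 26.9099 knots

26.9 knots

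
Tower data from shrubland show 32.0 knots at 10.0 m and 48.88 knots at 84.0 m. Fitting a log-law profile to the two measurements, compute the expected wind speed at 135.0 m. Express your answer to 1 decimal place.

52.6 knots

Log law: V ∝ ln(z/z₀). From the pair, with r = V₁/V₂ = 0.65466,
ln z₀ = (ln z₁ − r·ln z₂)/(1 − r) = (2.3026 − 0.65466×4.4308)/0.34534 = -1.7320 → z₀ = 0.1769 m
V₃ = V₁ · ln(z₃/z₀)/ln(z₁/z₀) = 32.0 × 6.6373/4.0346 = 52.6431 knots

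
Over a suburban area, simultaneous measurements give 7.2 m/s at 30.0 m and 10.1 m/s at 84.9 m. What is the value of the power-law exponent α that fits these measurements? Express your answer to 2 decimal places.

α ≈ 0.33

Power law: V₂/V₁ = (z₂/z₁)^α ⇒ α = ln(V₂/V₁) / ln(z₂/z₁)
α = ln(10.1/7.2) / ln(84.9/30.0) = ln(1.4028) / ln(2.8300)
  = 0.33845 / 1.04028 = 0.32535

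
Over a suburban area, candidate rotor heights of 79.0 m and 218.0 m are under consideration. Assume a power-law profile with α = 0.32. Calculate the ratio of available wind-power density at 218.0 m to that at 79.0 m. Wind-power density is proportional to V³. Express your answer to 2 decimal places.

Speed ratio: V_B/V_A = (z_B/z_A)^α = (218.0/79.0)^0.32 = (2.7595)^0.32 = 1.38377
Power-density ratio: P_B/P_A = (V_B/V_A)³ = (1.38377)³ = 2.64970

2.65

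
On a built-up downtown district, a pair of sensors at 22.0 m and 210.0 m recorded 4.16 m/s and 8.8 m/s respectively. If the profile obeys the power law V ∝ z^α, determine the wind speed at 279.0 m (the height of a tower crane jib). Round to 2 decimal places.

First find α: α = ln(V₂/V₁)/ln(z₂/z₁) = ln(8.8/4.16)/ln(210.0/22.0) = 0.74924/2.25607 = 0.3321
Extrapolate from 210.0 m to 279.0 m: V₃ = 8.8 × (279.0/210.0)^0.3321 = 8.8 × 1.0989 = 9.6707 m/s

9.67 m/s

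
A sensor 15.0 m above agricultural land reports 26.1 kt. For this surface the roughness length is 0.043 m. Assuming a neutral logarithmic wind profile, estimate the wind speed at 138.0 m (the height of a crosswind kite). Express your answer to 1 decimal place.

36.0 kt

Log law: V(z) ∝ ln(z/z₀), so V₂/V₁ = ln(z₂/z₀) / ln(z₁/z₀).
ln(138.0/0.043) = 8.0738, ln(15.0/0.043) = 5.8546
V₂ = 26.1 × 8.0738/5.8546 = 26.1 × 1.3791 = 35.9933 kt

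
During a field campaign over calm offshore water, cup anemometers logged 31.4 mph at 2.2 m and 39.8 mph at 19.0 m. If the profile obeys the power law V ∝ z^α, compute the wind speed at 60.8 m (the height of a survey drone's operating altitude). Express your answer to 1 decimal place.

45.2 mph

First find α: α = ln(V₂/V₁)/ln(z₂/z₁) = ln(39.8/31.4)/ln(19.0/2.2) = 0.23706/2.15598 = 0.1100
Extrapolate from 19.0 m to 60.8 m: V₃ = 39.8 × (60.8/19.0)^0.1100 = 39.8 × 1.1364 = 45.2300 mph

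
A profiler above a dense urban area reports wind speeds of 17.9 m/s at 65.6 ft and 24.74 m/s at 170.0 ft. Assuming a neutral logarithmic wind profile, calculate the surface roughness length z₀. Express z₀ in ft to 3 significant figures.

z₀ ≈ 5.43 ft

Log law: V(z) ∝ ln(z/z₀). With r = V₁/V₂ = 17.9/24.74 = 0.72352,
r · ln(z₂/z₀) = ln(z₁/z₀) ⇒ ln z₀ = (ln z₁ − r·ln z₂)/(1 − r)
ln z₀ = (4.18358 − 0.72352×5.13580) / 0.27648 = 1.6916
z₀ = exp(1.6916) = 5.428 ft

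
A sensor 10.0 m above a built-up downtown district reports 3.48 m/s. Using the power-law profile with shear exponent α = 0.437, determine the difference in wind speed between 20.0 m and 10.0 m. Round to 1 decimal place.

Power law: V₂ = V₁ · (z₂/z₁)^α = 3.48 × (2.0000)^0.437 = 4.7112 m/s
ΔV = 4.7112 − 3.48 = 1.2312 m/s

1.2 m/s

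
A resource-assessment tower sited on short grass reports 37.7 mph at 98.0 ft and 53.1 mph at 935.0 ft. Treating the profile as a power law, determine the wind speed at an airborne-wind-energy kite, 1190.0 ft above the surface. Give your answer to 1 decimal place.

First find α: α = ln(V₂/V₁)/ln(z₂/z₁) = ln(53.1/37.7)/ln(935.0/98.0) = 0.34252/2.25558 = 0.1519
Extrapolate from 935.0 ft to 1190.0 ft: V₃ = 53.1 × (1190.0/935.0)^0.1519 = 53.1 × 1.0373 = 55.0806 mph

55.1 mph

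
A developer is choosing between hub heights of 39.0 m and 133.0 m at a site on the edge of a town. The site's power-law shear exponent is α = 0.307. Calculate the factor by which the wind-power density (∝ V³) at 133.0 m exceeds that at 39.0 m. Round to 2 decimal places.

Speed ratio: V_B/V_A = (z_B/z_A)^α = (133.0/39.0)^0.307 = (3.4103)^0.307 = 1.45736
Power-density ratio: P_B/P_A = (V_B/V_A)³ = (1.45736)³ = 3.09526

3.10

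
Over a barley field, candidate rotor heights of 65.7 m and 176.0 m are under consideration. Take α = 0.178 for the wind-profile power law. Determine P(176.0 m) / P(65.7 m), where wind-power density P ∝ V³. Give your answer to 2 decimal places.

1.69

Speed ratio: V_B/V_A = (z_B/z_A)^α = (176.0/65.7)^0.178 = (2.6788)^0.178 = 1.19172
Power-density ratio: P_B/P_A = (V_B/V_A)³ = (1.19172)³ = 1.69248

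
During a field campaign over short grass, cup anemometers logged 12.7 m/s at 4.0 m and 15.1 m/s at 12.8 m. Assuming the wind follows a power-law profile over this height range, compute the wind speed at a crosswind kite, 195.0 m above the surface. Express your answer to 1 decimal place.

First find α: α = ln(V₂/V₁)/ln(z₂/z₁) = ln(15.1/12.7)/ln(12.8/4.0) = 0.17309/1.16315 = 0.1488
Extrapolate from 12.8 m to 195.0 m: V₃ = 15.1 × (195.0/12.8)^0.1488 = 15.1 × 1.4998 = 22.6463 m/s

22.6 m/s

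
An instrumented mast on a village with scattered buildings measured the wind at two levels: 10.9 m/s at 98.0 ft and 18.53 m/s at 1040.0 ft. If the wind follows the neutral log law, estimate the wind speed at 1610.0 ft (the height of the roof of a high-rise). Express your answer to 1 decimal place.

Log law: V ∝ ln(z/z₀). From the pair, with r = V₁/V₂ = 0.58824,
ln z₀ = (ln z₁ − r·ln z₂)/(1 − r) = (4.5850 − 0.58824×6.9470)/0.41176 = 1.2107 → z₀ = 3.356 ft
V₃ = V₁ · ln(z₃/z₀)/ln(z₁/z₀) = 10.9 × 6.1733/3.3743 = 19.9417 m/s

19.9 m/s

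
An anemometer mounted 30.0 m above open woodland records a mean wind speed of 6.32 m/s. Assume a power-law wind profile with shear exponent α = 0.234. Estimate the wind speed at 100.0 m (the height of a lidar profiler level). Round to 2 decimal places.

Power-law profile: V₂ = V₁ · (z₂/z₁)^α
V₂ = 6.32 × (100.0/30.0)^0.234 = 6.32 × (3.3333)^0.234
    = 6.32 × 1.3254 = 8.3767 m/s

8.38 m/s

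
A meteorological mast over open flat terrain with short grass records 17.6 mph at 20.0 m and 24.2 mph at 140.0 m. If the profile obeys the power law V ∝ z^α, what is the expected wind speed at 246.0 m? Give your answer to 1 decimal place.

First find α: α = ln(V₂/V₁)/ln(z₂/z₁) = ln(24.2/17.6)/ln(140.0/20.0) = 0.31845/1.94591 = 0.1637
Extrapolate from 140.0 m to 246.0 m: V₃ = 24.2 × (246.0/140.0)^0.1637 = 24.2 × 1.0966 = 26.5386 mph

26.5 mph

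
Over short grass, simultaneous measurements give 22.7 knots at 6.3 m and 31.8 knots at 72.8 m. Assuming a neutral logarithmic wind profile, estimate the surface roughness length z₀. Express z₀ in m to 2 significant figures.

z₀ ≈ 0.014 m

Log law: V(z) ∝ ln(z/z₀). With r = V₁/V₂ = 22.7/31.8 = 0.71384,
r · ln(z₂/z₀) = ln(z₁/z₀) ⇒ ln z₀ = (ln z₁ − r·ln z₂)/(1 − r)
ln z₀ = (1.84055 − 0.71384×4.28772) / 0.28616 = -4.2639
z₀ = exp(-4.2639) = 0.01407 m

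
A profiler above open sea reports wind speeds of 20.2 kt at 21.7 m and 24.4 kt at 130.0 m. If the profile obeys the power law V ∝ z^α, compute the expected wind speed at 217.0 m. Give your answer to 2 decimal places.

First find α: α = ln(V₂/V₁)/ln(z₂/z₁) = ln(24.4/20.2)/ln(130.0/21.7) = 0.18890/1.79022 = 0.1055
Extrapolate from 130.0 m to 217.0 m: V₃ = 24.4 × (217.0/130.0)^0.1055 = 24.4 × 1.0556 = 25.7555 kt

25.76 kt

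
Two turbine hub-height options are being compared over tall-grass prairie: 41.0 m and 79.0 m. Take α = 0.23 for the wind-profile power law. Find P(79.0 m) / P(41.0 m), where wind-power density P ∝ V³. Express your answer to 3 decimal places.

1.572

Speed ratio: V_B/V_A = (z_B/z_A)^α = (79.0/41.0)^0.23 = (1.9268)^0.23 = 1.16282
Power-density ratio: P_B/P_A = (V_B/V_A)³ = (1.16282)³ = 1.57232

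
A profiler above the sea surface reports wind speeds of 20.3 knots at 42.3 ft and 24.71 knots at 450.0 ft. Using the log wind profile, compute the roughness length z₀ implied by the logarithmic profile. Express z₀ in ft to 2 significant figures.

z₀ ≈ 0.00079 ft

Log law: V(z) ∝ ln(z/z₀). With r = V₁/V₂ = 20.3/24.71 = 0.82153,
r · ln(z₂/z₀) = ln(z₁/z₀) ⇒ ln z₀ = (ln z₁ − r·ln z₂)/(1 − r)
ln z₀ = (3.74479 − 0.82153×6.10925) / 0.17847 = -7.1392
z₀ = exp(-7.1392) = 0.0007934 ft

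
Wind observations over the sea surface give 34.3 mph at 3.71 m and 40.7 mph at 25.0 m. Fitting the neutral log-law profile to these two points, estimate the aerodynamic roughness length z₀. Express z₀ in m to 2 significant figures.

z₀ ≈ 0.00013 m

Log law: V(z) ∝ ln(z/z₀). With r = V₁/V₂ = 34.3/40.7 = 0.84275,
r · ln(z₂/z₀) = ln(z₁/z₀) ⇒ ln z₀ = (ln z₁ − r·ln z₂)/(1 − r)
ln z₀ = (1.31103 − 0.84275×3.21888) / 0.15725 = -8.9138
z₀ = exp(-8.9138) = 0.0001345 m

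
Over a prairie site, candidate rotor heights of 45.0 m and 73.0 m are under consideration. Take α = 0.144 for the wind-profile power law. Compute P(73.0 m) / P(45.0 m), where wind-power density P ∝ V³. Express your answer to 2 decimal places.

1.23

Speed ratio: V_B/V_A = (z_B/z_A)^α = (73.0/45.0)^0.144 = (1.6222)^0.144 = 1.07215
Power-density ratio: P_B/P_A = (V_B/V_A)³ = (1.07215)³ = 1.23245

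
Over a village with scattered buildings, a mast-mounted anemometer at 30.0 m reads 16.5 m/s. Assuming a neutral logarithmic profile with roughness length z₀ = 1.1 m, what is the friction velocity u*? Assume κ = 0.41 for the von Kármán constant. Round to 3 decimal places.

u* ≈ 2.046 m/s

Log law: V(z) = (u*/κ) · ln(z/z₀) ⇒ u* = κ · V / ln(z/z₀)
u* = 0.41 × 16.5 / ln(30.0/1.1) = 0.41 × 16.5 / 3.3059
   = 6.7650 / 3.3059 = 2.0463 m/s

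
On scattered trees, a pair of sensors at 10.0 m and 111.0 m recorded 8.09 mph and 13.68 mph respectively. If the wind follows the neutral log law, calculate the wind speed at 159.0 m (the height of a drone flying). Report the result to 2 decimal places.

14.51 mph

Log law: V ∝ ln(z/z₀). From the pair, with r = V₁/V₂ = 0.59137,
ln z₀ = (ln z₁ − r·ln z₂)/(1 − r) = (2.3026 − 0.59137×4.7095)/0.40863 = -1.1808 → z₀ = 0.3070 m
V₃ = V₁ · ln(z₃/z₀)/ln(z₁/z₀) = 8.09 × 6.2497/3.4834 = 14.5146 mph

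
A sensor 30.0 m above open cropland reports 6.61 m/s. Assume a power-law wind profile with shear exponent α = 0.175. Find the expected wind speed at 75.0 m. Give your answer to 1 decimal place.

7.8 m/s

Power-law profile: V₂ = V₁ · (z₂/z₁)^α
V₂ = 6.61 × (75.0/30.0)^0.175 = 6.61 × (2.5000)^0.175
    = 6.61 × 1.1739 = 7.7596 m/s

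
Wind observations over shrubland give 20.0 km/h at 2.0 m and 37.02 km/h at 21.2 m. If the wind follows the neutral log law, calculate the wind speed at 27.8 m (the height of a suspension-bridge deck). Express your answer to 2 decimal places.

Log law: V ∝ ln(z/z₀). From the pair, with r = V₁/V₂ = 0.54025,
ln z₀ = (ln z₁ − r·ln z₂)/(1 − r) = (0.6931 − 0.54025×3.0540)/0.45975 = -2.0811 → z₀ = 0.1248 m
V₃ = V₁ · ln(z₃/z₀)/ln(z₁/z₀) = 20.0 × 5.4061/2.7742 = 38.9740 km/h

38.97 km/h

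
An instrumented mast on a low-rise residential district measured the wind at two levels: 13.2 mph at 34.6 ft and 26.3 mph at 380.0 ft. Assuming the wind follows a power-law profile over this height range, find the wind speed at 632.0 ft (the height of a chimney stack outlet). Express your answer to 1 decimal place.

First find α: α = ln(V₂/V₁)/ln(z₂/z₁) = ln(26.3/13.2)/ln(380.0/34.6) = 0.68935/2.39632 = 0.2877
Extrapolate from 380.0 ft to 632.0 ft: V₃ = 26.3 × (632.0/380.0)^0.2877 = 26.3 × 1.1576 = 30.4447 mph

30.4 mph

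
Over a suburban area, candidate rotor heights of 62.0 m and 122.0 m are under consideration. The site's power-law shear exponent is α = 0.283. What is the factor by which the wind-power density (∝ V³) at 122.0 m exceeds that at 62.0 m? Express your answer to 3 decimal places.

1.777

Speed ratio: V_B/V_A = (z_B/z_A)^α = (122.0/62.0)^0.283 = (1.9677)^0.283 = 1.21114
Power-density ratio: P_B/P_A = (V_B/V_A)³ = (1.21114)³ = 1.77656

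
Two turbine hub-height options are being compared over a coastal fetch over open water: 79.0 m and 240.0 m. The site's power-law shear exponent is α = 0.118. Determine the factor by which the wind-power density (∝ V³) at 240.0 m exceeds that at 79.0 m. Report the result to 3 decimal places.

1.482

Speed ratio: V_B/V_A = (z_B/z_A)^α = (240.0/79.0)^0.118 = (3.0380)^0.118 = 1.14011
Power-density ratio: P_B/P_A = (V_B/V_A)³ = (1.14011)³ = 1.48195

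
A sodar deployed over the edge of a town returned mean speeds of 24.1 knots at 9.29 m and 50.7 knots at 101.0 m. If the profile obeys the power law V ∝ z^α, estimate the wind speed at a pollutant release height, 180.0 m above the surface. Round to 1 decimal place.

First find α: α = ln(V₂/V₁)/ln(z₂/z₁) = ln(50.7/24.1)/ln(101.0/9.29) = 0.74371/2.38618 = 0.3117
Extrapolate from 101.0 m to 180.0 m: V₃ = 50.7 × (180.0/101.0)^0.3117 = 50.7 × 1.1973 = 60.7048 knots

60.7 knots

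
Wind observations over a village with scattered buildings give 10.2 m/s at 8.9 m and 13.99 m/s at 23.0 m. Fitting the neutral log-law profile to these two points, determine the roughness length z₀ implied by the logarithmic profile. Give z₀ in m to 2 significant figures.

z₀ ≈ 0.69 m

Log law: V(z) ∝ ln(z/z₀). With r = V₁/V₂ = 10.2/13.99 = 0.72909,
r · ln(z₂/z₀) = ln(z₁/z₀) ⇒ ln z₀ = (ln z₁ − r·ln z₂)/(1 − r)
ln z₀ = (2.18605 − 0.72909×3.13549) / 0.27091 = -0.3692
z₀ = exp(-0.3692) = 0.6913 m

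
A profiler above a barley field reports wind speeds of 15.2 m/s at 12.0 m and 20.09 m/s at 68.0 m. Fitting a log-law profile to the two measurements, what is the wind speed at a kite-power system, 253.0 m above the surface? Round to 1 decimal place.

23.8 m/s

Log law: V ∝ ln(z/z₀). From the pair, with r = V₁/V₂ = 0.75660,
ln z₀ = (ln z₁ − r·ln z₂)/(1 − r) = (2.4849 − 0.75660×4.2195)/0.24340 = -2.9069 → z₀ = 0.05464 m
V₃ = V₁ · ln(z₃/z₀)/ln(z₁/z₀) = 15.2 × 8.4403/5.3918 = 23.7940 m/s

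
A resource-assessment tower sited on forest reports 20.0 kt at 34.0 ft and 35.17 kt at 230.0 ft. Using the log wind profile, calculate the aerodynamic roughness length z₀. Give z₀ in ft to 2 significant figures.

Log law: V(z) ∝ ln(z/z₀). With r = V₁/V₂ = 20.0/35.17 = 0.56867,
r · ln(z₂/z₀) = ln(z₁/z₀) ⇒ ln z₀ = (ln z₁ − r·ln z₂)/(1 − r)
ln z₀ = (3.52636 − 0.56867×5.43808) / 0.43133 = 1.0060
z₀ = exp(1.0060) = 2.735 ft

z₀ ≈ 2.7 ft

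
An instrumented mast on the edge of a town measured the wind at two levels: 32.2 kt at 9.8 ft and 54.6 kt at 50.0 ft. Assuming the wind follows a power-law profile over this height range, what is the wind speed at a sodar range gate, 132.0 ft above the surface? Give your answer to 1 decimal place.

74.8 kt

First find α: α = ln(V₂/V₁)/ln(z₂/z₁) = ln(54.6/32.2)/ln(50.0/9.8) = 0.52807/1.62964 = 0.3240
Extrapolate from 50.0 ft to 132.0 ft: V₃ = 54.6 × (132.0/50.0)^0.3240 = 54.6 × 1.3697 = 74.7840 kt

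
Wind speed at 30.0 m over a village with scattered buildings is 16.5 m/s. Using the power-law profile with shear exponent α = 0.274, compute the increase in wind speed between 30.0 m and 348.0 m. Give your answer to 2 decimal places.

Power law: V₂ = V₁ · (z₂/z₁)^α = 16.5 × (11.6000)^0.274 = 32.2958 m/s
ΔV = 32.2958 − 16.5 = 15.7958 m/s

15.80 m/s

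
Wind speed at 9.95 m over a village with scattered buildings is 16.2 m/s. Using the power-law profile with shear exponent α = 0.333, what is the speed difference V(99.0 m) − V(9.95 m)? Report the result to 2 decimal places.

18.62 m/s

Power law: V₂ = V₁ · (z₂/z₁)^α = 16.2 × (9.9497)^0.333 = 34.8166 m/s
ΔV = 34.8166 − 16.2 = 18.6166 m/s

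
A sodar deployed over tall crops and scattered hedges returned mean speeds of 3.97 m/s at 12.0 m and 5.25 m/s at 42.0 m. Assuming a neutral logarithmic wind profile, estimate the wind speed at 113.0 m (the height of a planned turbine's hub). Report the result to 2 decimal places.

Log law: V ∝ ln(z/z₀). From the pair, with r = V₁/V₂ = 0.75619,
ln z₀ = (ln z₁ − r·ln z₂)/(1 − r) = (2.4849 − 0.75619×3.7377)/0.24381 = -1.4006 → z₀ = 0.2464 m
V₃ = V₁ · ln(z₃/z₀)/ln(z₁/z₀) = 3.97 × 6.1280/3.8855 = 6.2612 m/s

6.26 m/s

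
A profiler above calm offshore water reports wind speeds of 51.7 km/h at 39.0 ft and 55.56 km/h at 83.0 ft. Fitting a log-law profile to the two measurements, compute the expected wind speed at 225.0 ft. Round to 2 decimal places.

60.66 km/h

Log law: V ∝ ln(z/z₀). From the pair, with r = V₁/V₂ = 0.93053,
ln z₀ = (ln z₁ − r·ln z₂)/(1 − r) = (3.6636 − 0.93053×4.4188)/0.06947 = -6.4525 → z₀ = 0.001577 ft
V₃ = V₁ · ln(z₃/z₀)/ln(z₁/z₀) = 51.7 × 11.8686/10.1160 = 60.6567 km/h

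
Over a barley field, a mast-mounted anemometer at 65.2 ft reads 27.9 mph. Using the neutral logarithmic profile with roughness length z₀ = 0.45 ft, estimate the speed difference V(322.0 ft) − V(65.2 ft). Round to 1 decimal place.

Log law: V₂ = V₁ · ln(z₂/z₀)/ln(z₁/z₀) = 27.9 × 6.5731/4.9760 = 36.8548 mph
ΔV = 36.8548 − 27.9 = 8.9548 mph

9.0 mph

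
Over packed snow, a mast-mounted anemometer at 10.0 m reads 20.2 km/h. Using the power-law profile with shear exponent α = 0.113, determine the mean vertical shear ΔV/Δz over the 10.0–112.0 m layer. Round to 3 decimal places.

0.062 km/h/m

Power law: V₂ = V₁ · (z₂/z₁)^α = 20.2 × (11.2000)^0.113 = 26.5407 km/h
ΔV/Δz = (26.5407 − 20.2)/(112.0 − 10.0) = 6.3407/102.0000 = 0.06216 km/h/m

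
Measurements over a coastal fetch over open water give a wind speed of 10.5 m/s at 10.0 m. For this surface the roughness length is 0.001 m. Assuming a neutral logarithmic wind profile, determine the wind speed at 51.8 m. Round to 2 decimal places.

12.38 m/s

Log law: V(z) ∝ ln(z/z₀), so V₂/V₁ = ln(z₂/z₀) / ln(z₁/z₀).
ln(51.8/0.001) = 10.8551, ln(10.0/0.001) = 9.2103
V₂ = 10.5 × 10.8551/9.2103 = 10.5 × 1.1786 = 12.3751 m/s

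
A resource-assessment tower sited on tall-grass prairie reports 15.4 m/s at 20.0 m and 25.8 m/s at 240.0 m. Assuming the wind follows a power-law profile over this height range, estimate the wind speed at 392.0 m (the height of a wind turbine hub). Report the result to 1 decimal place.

28.6 m/s

First find α: α = ln(V₂/V₁)/ln(z₂/z₁) = ln(25.8/15.4)/ln(240.0/20.0) = 0.51601/2.48491 = 0.2077
Extrapolate from 240.0 m to 392.0 m: V₃ = 25.8 × (392.0/240.0)^0.2077 = 25.8 × 1.1073 = 28.5671 m/s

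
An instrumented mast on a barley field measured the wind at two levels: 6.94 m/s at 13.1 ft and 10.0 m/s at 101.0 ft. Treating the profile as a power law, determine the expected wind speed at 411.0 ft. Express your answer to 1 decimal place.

12.9 m/s

First find α: α = ln(V₂/V₁)/ln(z₂/z₁) = ln(10.0/6.94)/ln(101.0/13.1) = 0.36528/2.04251 = 0.1788
Extrapolate from 101.0 ft to 411.0 ft: V₃ = 10.0 × (411.0/101.0)^0.1788 = 10.0 × 1.2853 = 12.8531 m/s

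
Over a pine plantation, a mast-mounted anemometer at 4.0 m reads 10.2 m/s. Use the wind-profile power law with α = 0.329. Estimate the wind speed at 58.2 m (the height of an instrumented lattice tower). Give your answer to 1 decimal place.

Power-law profile: V₂ = V₁ · (z₂/z₁)^α
V₂ = 10.2 × (58.2/4.0)^0.329 = 10.2 × (14.5500)^0.329
    = 10.2 × 2.4131 = 24.6140 m/s

24.6 m/s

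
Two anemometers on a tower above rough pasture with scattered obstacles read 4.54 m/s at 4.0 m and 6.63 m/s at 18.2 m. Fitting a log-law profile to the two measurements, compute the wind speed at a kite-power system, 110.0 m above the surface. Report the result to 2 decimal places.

Log law: V ∝ ln(z/z₀). From the pair, with r = V₁/V₂ = 0.68477,
ln z₀ = (ln z₁ − r·ln z₂)/(1 − r) = (1.3863 − 0.68477×2.9014)/0.31523 = -1.9049 → z₀ = 0.1488 m
V₃ = V₁ · ln(z₃/z₀)/ln(z₁/z₀) = 4.54 × 6.6054/3.2912 = 9.1117 m/s

9.11 m/s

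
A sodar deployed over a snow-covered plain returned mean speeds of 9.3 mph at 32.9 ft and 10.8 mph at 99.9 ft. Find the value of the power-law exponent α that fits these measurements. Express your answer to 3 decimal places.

α ≈ 0.135

Power law: V₂/V₁ = (z₂/z₁)^α ⇒ α = ln(V₂/V₁) / ln(z₂/z₁)
α = ln(10.8/9.3) / ln(99.9/32.9) = ln(1.1613) / ln(3.0365)
  = 0.14953 / 1.11070 = 0.13463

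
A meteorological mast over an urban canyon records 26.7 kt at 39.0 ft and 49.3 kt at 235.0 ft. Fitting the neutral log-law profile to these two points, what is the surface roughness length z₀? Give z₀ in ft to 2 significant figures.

Log law: V(z) ∝ ln(z/z₀). With r = V₁/V₂ = 26.7/49.3 = 0.54158,
r · ln(z₂/z₀) = ln(z₁/z₀) ⇒ ln z₀ = (ln z₁ − r·ln z₂)/(1 − r)
ln z₀ = (3.66356 − 0.54158×5.45959) / 0.45842 = 1.5417
z₀ = exp(1.5417) = 4.673 ft

z₀ ≈ 4.7 ft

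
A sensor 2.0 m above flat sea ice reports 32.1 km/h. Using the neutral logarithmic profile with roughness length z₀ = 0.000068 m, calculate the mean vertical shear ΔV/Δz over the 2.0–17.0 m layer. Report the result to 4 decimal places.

Log law: V₂ = V₁ · ln(z₂/z₀)/ln(z₁/z₀) = 32.1 × 12.4292/10.2892 = 38.7766 km/h
ΔV/Δz = (38.7766 − 32.1)/(17.0 − 2.0) = 6.6766/15.0000 = 0.44510 km/h/m

0.4451 km/h/m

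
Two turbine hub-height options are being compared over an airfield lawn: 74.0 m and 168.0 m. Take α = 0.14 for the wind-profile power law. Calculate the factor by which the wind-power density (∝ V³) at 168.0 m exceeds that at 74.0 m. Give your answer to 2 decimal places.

1.41

Speed ratio: V_B/V_A = (z_B/z_A)^α = (168.0/74.0)^0.14 = (2.2703)^0.14 = 1.12163
Power-density ratio: P_B/P_A = (V_B/V_A)³ = (1.12163)³ = 1.41108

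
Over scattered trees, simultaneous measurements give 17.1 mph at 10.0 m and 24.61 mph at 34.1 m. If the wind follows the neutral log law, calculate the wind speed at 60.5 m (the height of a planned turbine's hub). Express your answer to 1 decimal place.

28.1 mph

Log law: V ∝ ln(z/z₀). From the pair, with r = V₁/V₂ = 0.69484,
ln z₀ = (ln z₁ − r·ln z₂)/(1 − r) = (2.3026 − 0.69484×3.5293)/0.30516 = -0.4906 → z₀ = 0.6123 m
V₃ = V₁ · ln(z₃/z₀)/ln(z₁/z₀) = 17.1 × 4.5932/2.7932 = 28.1201 mph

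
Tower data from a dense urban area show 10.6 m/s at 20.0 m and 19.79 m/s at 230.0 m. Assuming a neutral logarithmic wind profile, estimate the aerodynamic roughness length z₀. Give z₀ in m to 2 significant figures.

Log law: V(z) ∝ ln(z/z₀). With r = V₁/V₂ = 10.6/19.79 = 0.53562,
r · ln(z₂/z₀) = ln(z₁/z₀) ⇒ ln z₀ = (ln z₁ − r·ln z₂)/(1 − r)
ln z₀ = (2.99573 − 0.53562×5.43808) / 0.46438 = 0.1787
z₀ = exp(0.1787) = 1.196 m

z₀ ≈ 1.2 m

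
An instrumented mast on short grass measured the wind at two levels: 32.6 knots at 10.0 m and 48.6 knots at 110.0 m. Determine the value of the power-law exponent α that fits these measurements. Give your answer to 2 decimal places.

Power law: V₂/V₁ = (z₂/z₁)^α ⇒ α = ln(V₂/V₁) / ln(z₂/z₁)
α = ln(48.6/32.6) / ln(110.0/10.0) = ln(1.4908) / ln(11.0000)
  = 0.39931 / 2.39790 = 0.16653

α ≈ 0.17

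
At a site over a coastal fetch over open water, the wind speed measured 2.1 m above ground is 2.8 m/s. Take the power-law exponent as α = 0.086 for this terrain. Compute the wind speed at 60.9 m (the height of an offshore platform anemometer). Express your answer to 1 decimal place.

Power-law profile: V₂ = V₁ · (z₂/z₁)^α
V₂ = 2.8 × (60.9/2.1)^0.086 = 2.8 × (29.0000)^0.086
    = 2.8 × 1.3359 = 3.7405 m/s

3.7 m/s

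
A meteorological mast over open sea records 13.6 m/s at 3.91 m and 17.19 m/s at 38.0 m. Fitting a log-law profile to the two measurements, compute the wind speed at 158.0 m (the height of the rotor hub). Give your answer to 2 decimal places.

Log law: V ∝ ln(z/z₀). From the pair, with r = V₁/V₂ = 0.79116,
ln z₀ = (ln z₁ − r·ln z₂)/(1 − r) = (1.3635 − 0.79116×3.6376)/0.20884 = -7.2512 → z₀ = 0.0007093 m
V₃ = V₁ · ln(z₃/z₀)/ln(z₁/z₀) = 13.6 × 12.3138/8.6148 = 19.4396 m/s

19.44 m/s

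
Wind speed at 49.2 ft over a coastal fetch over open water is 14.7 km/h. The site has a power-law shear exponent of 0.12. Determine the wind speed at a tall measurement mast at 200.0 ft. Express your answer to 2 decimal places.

17.39 km/h

Power-law profile: V₂ = V₁ · (z₂/z₁)^α
V₂ = 14.7 × (200.0/49.2)^0.12 = 14.7 × (4.0650)^0.12
    = 14.7 × 1.1833 = 17.3942 km/h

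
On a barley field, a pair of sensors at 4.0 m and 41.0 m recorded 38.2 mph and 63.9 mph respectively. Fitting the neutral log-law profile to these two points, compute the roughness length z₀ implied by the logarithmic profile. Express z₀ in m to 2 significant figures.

Log law: V(z) ∝ ln(z/z₀). With r = V₁/V₂ = 38.2/63.9 = 0.59781,
r · ln(z₂/z₀) = ln(z₁/z₀) ⇒ ln z₀ = (ln z₁ − r·ln z₂)/(1 − r)
ln z₀ = (1.38629 − 0.59781×3.71357) / 0.40219 = -2.0729
z₀ = exp(-2.0729) = 0.1258 m

z₀ ≈ 0.13 m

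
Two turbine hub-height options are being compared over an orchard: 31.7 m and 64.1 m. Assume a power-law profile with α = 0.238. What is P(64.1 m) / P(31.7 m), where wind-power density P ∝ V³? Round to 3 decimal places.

1.653

Speed ratio: V_B/V_A = (z_B/z_A)^α = (64.1/31.7)^0.238 = (2.0221)^0.238 = 1.18244
Power-density ratio: P_B/P_A = (V_B/V_A)³ = (1.18244)³ = 1.65326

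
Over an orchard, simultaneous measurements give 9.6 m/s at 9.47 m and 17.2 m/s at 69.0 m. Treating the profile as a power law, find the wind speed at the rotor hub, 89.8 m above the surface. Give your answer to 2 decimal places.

18.58 m/s

First find α: α = ln(V₂/V₁)/ln(z₂/z₁) = ln(17.2/9.6)/ln(69.0/9.47) = 0.58315/1.98598 = 0.2936
Extrapolate from 69.0 m to 89.8 m: V₃ = 17.2 × (89.8/69.0)^0.2936 = 17.2 × 1.0804 = 18.5835 m/s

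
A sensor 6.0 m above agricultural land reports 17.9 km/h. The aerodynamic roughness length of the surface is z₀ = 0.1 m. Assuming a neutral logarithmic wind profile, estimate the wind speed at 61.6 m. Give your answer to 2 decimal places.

28.08 km/h

Log law: V(z) ∝ ln(z/z₀), so V₂/V₁ = ln(z₂/z₀) / ln(z₁/z₀).
ln(61.6/0.1) = 6.4232, ln(6.0/0.1) = 4.0943
V₂ = 17.9 × 6.4232/4.0943 = 17.9 × 1.5688 = 28.0817 km/h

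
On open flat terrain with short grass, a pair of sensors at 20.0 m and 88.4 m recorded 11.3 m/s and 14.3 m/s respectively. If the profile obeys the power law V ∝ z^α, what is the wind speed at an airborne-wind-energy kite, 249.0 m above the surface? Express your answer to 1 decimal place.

First find α: α = ln(V₂/V₁)/ln(z₂/z₁) = ln(14.3/11.3)/ln(88.4/20.0) = 0.23546/1.48614 = 0.1584
Extrapolate from 88.4 m to 249.0 m: V₃ = 14.3 × (249.0/88.4)^0.1584 = 14.3 × 1.1783 = 16.8497 m/s

16.8 m/s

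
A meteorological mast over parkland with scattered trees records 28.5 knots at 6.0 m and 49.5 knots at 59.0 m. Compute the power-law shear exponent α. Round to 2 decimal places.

Power law: V₂/V₁ = (z₂/z₁)^α ⇒ α = ln(V₂/V₁) / ln(z₂/z₁)
α = ln(49.5/28.5) / ln(59.0/6.0) = ln(1.7368) / ln(9.8333)
  = 0.55207 / 2.28578 = 0.24152

α ≈ 0.24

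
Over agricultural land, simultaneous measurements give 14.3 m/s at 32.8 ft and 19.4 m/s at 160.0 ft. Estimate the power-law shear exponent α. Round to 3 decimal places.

α ≈ 0.192

Power law: V₂/V₁ = (z₂/z₁)^α ⇒ α = ln(V₂/V₁) / ln(z₂/z₁)
α = ln(19.4/14.3) / ln(160.0/32.8) = ln(1.3566) / ln(4.8780)
  = 0.30501 / 1.58475 = 0.19247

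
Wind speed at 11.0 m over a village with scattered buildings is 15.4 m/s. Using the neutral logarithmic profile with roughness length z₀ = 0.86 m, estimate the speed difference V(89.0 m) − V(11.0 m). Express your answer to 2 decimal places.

Log law: V₂ = V₁ · ln(z₂/z₀)/ln(z₁/z₀) = 15.4 × 4.6395/2.5487 = 28.0328 m/s
ΔV = 28.0328 − 15.4 = 12.6328 m/s

12.63 m/s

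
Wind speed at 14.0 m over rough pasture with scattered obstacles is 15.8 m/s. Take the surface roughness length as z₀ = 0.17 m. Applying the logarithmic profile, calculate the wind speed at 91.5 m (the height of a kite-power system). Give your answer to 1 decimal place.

Log law: V(z) ∝ ln(z/z₀), so V₂/V₁ = ln(z₂/z₀) / ln(z₁/z₀).
ln(91.5/0.17) = 6.2883, ln(14.0/0.17) = 4.4110
V₂ = 15.8 × 6.2883/4.4110 = 15.8 × 1.4256 = 22.5243 m/s

22.5 m/s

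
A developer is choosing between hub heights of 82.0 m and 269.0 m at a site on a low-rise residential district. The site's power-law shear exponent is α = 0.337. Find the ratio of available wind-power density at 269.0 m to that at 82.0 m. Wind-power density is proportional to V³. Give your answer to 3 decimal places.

Speed ratio: V_B/V_A = (z_B/z_A)^α = (269.0/82.0)^0.337 = (3.2805)^0.337 = 1.49235
Power-density ratio: P_B/P_A = (V_B/V_A)³ = (1.49235)³ = 3.32364

3.324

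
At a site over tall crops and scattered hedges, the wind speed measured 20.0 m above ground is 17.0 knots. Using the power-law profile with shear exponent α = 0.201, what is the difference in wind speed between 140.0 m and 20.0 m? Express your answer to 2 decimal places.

Power law: V₂ = V₁ · (z₂/z₁)^α = 17.0 × (7.0000)^0.201 = 25.1370 knots
ΔV = 25.1370 − 17.0 = 8.1370 knots

8.14 knots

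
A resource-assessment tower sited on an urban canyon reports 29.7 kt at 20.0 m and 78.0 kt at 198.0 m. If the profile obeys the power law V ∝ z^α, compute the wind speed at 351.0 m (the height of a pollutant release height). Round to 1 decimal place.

First find α: α = ln(V₂/V₁)/ln(z₂/z₁) = ln(78.0/29.7)/ln(198.0/20.0) = 0.96556/2.29253 = 0.4212
Extrapolate from 198.0 m to 351.0 m: V₃ = 78.0 × (351.0/198.0)^0.4212 = 78.0 × 1.2727 = 99.2697 kt

99.3 kt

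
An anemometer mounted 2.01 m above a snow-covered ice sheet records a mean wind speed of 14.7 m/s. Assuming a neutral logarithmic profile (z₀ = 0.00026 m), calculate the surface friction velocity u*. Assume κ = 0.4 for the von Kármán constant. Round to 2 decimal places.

u* ≈ 0.66 m/s

Log law: V(z) = (u*/κ) · ln(z/z₀) ⇒ u* = κ · V / ln(z/z₀)
u* = 0.4 × 14.7 / ln(2.01/0.00026) = 0.4 × 14.7 / 8.9530
   = 5.8800 / 8.9530 = 0.6568 m/s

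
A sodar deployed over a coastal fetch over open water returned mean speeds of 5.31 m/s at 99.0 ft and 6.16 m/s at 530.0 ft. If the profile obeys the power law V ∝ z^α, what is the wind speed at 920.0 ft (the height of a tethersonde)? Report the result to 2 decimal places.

First find α: α = ln(V₂/V₁)/ln(z₂/z₁) = ln(6.16/5.31)/ln(530.0/99.0) = 0.14848/1.67776 = 0.0885
Extrapolate from 530.0 ft to 920.0 ft: V₃ = 6.16 × (920.0/530.0)^0.0885 = 6.16 × 1.0500 = 6.4681 m/s

6.47 m/s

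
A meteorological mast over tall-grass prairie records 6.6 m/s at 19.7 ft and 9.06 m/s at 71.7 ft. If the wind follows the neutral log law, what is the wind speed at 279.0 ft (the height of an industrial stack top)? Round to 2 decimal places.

11.65 m/s

Log law: V ∝ ln(z/z₀). From the pair, with r = V₁/V₂ = 0.72848,
ln z₀ = (ln z₁ − r·ln z₂)/(1 − r) = (2.9806 − 0.72848×4.2725)/0.27152 = -0.4854 → z₀ = 0.6155 ft
V₃ = V₁ · ln(z₃/z₀)/ln(z₁/z₀) = 6.6 × 6.1166/3.4660 = 11.6473 m/s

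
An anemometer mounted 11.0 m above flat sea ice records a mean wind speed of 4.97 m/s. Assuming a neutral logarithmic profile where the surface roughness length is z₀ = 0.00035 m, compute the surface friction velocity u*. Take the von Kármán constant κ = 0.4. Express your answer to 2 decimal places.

u* ≈ 0.19 m/s

Log law: V(z) = (u*/κ) · ln(z/z₀) ⇒ u* = κ · V / ln(z/z₀)
u* = 0.4 × 4.97 / ln(11.0/0.00035) = 0.4 × 4.97 / 10.3555
   = 1.9880 / 10.3555 = 0.1920 m/s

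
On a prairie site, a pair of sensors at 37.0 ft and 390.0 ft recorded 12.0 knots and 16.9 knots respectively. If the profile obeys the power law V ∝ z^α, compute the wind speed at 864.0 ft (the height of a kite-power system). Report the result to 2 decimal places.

18.97 knots

First find α: α = ln(V₂/V₁)/ln(z₂/z₁) = ln(16.9/12.0)/ln(390.0/37.0) = 0.34241/2.35523 = 0.1454
Extrapolate from 390.0 ft to 864.0 ft: V₃ = 16.9 × (864.0/390.0)^0.1454 = 16.9 × 1.1226 = 18.9718 knots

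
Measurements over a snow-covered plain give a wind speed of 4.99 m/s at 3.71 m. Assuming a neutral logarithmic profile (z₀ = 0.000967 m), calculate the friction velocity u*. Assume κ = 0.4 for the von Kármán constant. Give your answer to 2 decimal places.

u* ≈ 0.24 m/s

Log law: V(z) = (u*/κ) · ln(z/z₀) ⇒ u* = κ · V / ln(z/z₀)
u* = 0.4 × 4.99 / ln(3.71/0.000967) = 0.4 × 4.99 / 8.2523
   = 1.9960 / 8.2523 = 0.2419 m/s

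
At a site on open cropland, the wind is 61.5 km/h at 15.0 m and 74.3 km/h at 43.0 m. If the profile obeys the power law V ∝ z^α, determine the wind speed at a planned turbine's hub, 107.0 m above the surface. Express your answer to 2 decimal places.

First find α: α = ln(V₂/V₁)/ln(z₂/z₁) = ln(74.3/61.5)/ln(43.0/15.0) = 0.18907/1.05315 = 0.1795
Extrapolate from 43.0 m to 107.0 m: V₃ = 74.3 × (107.0/43.0)^0.1795 = 74.3 × 1.1778 = 87.5121 km/h

87.51 km/h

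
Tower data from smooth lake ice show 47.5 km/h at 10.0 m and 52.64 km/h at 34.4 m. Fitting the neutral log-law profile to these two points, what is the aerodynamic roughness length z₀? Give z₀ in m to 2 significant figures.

z₀ ≈ 0.00011 m

Log law: V(z) ∝ ln(z/z₀). With r = V₁/V₂ = 47.5/52.64 = 0.90236,
r · ln(z₂/z₀) = ln(z₁/z₀) ⇒ ln z₀ = (ln z₁ − r·ln z₂)/(1 − r)
ln z₀ = (2.30259 − 0.90236×3.53806) / 0.09764 = -9.1147
z₀ = exp(-9.1147) = 0.0001100 m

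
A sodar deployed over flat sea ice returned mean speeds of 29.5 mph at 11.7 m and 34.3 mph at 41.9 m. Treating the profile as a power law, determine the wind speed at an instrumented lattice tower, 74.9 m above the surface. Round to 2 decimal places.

36.74 mph

First find α: α = ln(V₂/V₁)/ln(z₂/z₁) = ln(34.3/29.5)/ln(41.9/11.7) = 0.15076/1.27570 = 0.1182
Extrapolate from 41.9 m to 74.9 m: V₃ = 34.3 × (74.9/41.9)^0.1182 = 34.3 × 1.0711 = 36.7372 mph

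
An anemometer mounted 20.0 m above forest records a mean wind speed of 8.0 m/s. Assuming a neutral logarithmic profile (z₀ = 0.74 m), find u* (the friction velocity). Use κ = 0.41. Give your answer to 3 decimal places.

Log law: V(z) = (u*/κ) · ln(z/z₀) ⇒ u* = κ · V / ln(z/z₀)
u* = 0.41 × 8.0 / ln(20.0/0.74) = 0.41 × 8.0 / 3.2968
   = 3.2800 / 3.2968 = 0.9949 m/s

u* ≈ 0.995 m/s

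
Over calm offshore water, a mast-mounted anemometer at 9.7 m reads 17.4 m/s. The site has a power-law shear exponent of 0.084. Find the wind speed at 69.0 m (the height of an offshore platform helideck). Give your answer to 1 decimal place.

Power-law profile: V₂ = V₁ · (z₂/z₁)^α
V₂ = 17.4 × (69.0/9.7)^0.084 = 17.4 × (7.1134)^0.084
    = 17.4 × 1.1792 = 20.5175 m/s

20.5 m/s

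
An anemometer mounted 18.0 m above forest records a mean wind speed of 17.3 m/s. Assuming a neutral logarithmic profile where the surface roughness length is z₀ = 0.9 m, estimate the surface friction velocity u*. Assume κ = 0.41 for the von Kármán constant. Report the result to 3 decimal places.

u* ≈ 2.368 m/s

Log law: V(z) = (u*/κ) · ln(z/z₀) ⇒ u* = κ · V / ln(z/z₀)
u* = 0.41 × 17.3 / ln(18.0/0.9) = 0.41 × 17.3 / 2.9957
   = 7.0930 / 2.9957 = 2.3677 m/s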